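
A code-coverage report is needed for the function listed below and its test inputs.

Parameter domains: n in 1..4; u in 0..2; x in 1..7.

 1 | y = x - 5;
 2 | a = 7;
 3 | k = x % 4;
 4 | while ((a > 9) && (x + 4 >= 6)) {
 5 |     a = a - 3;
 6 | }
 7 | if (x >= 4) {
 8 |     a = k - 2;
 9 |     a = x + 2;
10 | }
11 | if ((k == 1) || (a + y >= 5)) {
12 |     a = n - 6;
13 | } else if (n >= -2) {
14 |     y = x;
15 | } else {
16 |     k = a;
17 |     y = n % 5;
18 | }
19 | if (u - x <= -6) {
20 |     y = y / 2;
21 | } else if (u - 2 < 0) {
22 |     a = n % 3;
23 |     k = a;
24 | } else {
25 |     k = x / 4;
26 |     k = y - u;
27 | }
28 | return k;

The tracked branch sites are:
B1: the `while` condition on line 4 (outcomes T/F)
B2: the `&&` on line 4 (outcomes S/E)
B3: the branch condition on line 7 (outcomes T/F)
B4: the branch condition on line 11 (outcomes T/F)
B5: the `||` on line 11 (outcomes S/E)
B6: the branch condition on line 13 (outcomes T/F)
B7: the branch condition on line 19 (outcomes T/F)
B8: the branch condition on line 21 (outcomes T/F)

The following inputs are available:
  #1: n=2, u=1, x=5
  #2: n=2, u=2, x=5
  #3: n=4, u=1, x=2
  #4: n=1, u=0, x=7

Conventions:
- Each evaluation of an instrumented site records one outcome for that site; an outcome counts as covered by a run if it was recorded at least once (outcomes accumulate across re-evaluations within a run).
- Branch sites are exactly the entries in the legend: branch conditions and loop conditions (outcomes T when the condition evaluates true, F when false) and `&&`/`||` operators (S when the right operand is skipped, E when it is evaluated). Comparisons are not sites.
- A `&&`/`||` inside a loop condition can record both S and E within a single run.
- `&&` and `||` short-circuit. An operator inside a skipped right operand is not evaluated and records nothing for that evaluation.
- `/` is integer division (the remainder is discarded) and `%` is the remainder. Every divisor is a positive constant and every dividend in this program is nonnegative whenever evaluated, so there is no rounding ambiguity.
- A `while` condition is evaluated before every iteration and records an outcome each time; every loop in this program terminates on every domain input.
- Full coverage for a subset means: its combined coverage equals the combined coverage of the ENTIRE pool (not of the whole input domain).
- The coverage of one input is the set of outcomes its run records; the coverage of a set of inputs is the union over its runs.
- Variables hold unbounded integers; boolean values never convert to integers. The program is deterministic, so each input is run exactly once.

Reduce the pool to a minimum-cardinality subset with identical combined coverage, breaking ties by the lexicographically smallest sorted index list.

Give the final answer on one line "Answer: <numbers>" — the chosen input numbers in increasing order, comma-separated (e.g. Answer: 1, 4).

test 1 (n=2, u=1, x=5) fires B2->S, B1->F, B3->T, B5->S, B4->T, B7->F, B8->T; hits B1=F, B2=S, B3=T, B4=T, B5=S, B7=F, B8=T
test 2 (n=2, u=2, x=5) fires B2->S, B1->F, B3->T, B5->S, B4->T, B7->F, B8->F; hits B1=F, B2=S, B3=T, B4=T, B5=S, B7=F, B8=F
test 3 (n=4, u=1, x=2) fires B2->S, B1->F, B3->F, B5->E, B4->F, B6->T, B7->F, B8->T; hits B1=F, B2=S, B3=F, B4=F, B5=E, B6=T, B7=F, B8=T
test 4 (n=1, u=0, x=7) fires B2->S, B1->F, B3->T, B5->E, B4->T, B7->T; hits B1=F, B2=S, B3=T, B4=T, B5=E, B7=T
the full pool covers 13 outcomes: B1=F, B2=S, B3=T, B3=F, B4=T, B4=F, B5=S, B5=E, B6=T, B7=T, B7=F, B8=T, B8=F
every size-1 subset falls short of the 13 outcomes (best: 8/13)
every size-2 subset falls short of the 13 outcomes (best: 12/13)
at size 3, {2, 3, 4} reaches all 13 outcomes; every lexicographically earlier size-3 subset fails

Answer: 2, 3, 4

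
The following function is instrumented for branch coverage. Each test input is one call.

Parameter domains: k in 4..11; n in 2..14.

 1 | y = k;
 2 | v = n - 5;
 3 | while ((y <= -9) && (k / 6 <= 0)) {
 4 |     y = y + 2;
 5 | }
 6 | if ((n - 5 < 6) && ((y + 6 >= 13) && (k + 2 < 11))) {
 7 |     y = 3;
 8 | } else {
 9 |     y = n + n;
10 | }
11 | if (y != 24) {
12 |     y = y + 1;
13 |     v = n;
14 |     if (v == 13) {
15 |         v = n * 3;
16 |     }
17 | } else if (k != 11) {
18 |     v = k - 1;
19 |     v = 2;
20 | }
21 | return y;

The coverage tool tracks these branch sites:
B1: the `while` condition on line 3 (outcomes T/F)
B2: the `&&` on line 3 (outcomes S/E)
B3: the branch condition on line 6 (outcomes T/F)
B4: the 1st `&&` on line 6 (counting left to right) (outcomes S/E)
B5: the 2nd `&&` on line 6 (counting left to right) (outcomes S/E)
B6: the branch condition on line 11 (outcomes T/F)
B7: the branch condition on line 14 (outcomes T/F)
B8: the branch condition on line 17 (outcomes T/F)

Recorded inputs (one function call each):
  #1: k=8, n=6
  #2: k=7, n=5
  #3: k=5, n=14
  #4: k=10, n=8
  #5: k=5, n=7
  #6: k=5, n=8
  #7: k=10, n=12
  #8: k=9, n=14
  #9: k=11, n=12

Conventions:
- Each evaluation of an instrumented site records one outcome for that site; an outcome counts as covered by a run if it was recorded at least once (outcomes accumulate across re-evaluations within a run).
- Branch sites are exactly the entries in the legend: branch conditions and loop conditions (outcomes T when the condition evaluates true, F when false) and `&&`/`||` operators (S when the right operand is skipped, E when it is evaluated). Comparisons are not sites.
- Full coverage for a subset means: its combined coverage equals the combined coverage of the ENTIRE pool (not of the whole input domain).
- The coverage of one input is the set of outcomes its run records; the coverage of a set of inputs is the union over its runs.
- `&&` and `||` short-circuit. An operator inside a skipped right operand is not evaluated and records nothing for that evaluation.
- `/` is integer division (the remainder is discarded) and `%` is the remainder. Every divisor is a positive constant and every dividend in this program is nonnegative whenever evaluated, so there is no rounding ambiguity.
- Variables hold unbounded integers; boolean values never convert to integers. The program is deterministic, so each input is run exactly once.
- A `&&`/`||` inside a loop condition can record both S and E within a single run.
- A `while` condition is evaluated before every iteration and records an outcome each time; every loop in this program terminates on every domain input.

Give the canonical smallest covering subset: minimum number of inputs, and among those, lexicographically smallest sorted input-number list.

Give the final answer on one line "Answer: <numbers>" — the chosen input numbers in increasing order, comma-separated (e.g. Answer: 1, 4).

run #1 (k=8, n=6) runs B2->S, B1->F, B4->E, B5->E, B3->T, B6->T, B7->F; records B1=F, B2=S, B3=T, B4=E, B5=E, B6=T, B7=F
run #2 (k=7, n=5) runs B2->S, B1->F, B4->E, B5->E, B3->T, B6->T, B7->F; records B1=F, B2=S, B3=T, B4=E, B5=E, B6=T, B7=F
run #3 (k=5, n=14) runs B2->S, B1->F, B4->S, B3->F, B6->T, B7->F; records B1=F, B2=S, B3=F, B4=S, B6=T, B7=F
run #4 (k=10, n=8) runs B2->S, B1->F, B4->E, B5->E, B3->F, B6->T, B7->F; records B1=F, B2=S, B3=F, B4=E, B5=E, B6=T, B7=F
run #5 (k=5, n=7) runs B2->S, B1->F, B4->E, B5->S, B3->F, B6->T, B7->F; records B1=F, B2=S, B3=F, B4=E, B5=S, B6=T, B7=F
run #6 (k=5, n=8) runs B2->S, B1->F, B4->E, B5->S, B3->F, B6->T, B7->F; records B1=F, B2=S, B3=F, B4=E, B5=S, B6=T, B7=F
run #7 (k=10, n=12) runs B2->S, B1->F, B4->S, B3->F, B6->F, B8->T; records B1=F, B2=S, B3=F, B4=S, B6=F, B8=T
run #8 (k=9, n=14) runs B2->S, B1->F, B4->S, B3->F, B6->T, B7->F; records B1=F, B2=S, B3=F, B4=S, B6=T, B7=F
run #9 (k=11, n=12) runs B2->S, B1->F, B4->S, B3->F, B6->F, B8->F; records B1=F, B2=S, B3=F, B4=S, B6=F, B8=F
pool-wide coverage (13 outcomes): B1=F, B2=S, B3=T, B3=F, B4=S, B4=E, B5=S, B5=E, B6=T, B6=F, B7=F, B8=T, B8=F
every size-1 subset falls short of the 13 outcomes (best: 7/13)
every size-2 subset falls short of the 13 outcomes (best: 11/13)
every size-3 subset falls short of the 13 outcomes (best: 12/13)
at size 4, {1, 5, 7, 9} reaches all 13 outcomes; every lexicographically earlier size-4 subset fails

Answer: 1, 5, 7, 9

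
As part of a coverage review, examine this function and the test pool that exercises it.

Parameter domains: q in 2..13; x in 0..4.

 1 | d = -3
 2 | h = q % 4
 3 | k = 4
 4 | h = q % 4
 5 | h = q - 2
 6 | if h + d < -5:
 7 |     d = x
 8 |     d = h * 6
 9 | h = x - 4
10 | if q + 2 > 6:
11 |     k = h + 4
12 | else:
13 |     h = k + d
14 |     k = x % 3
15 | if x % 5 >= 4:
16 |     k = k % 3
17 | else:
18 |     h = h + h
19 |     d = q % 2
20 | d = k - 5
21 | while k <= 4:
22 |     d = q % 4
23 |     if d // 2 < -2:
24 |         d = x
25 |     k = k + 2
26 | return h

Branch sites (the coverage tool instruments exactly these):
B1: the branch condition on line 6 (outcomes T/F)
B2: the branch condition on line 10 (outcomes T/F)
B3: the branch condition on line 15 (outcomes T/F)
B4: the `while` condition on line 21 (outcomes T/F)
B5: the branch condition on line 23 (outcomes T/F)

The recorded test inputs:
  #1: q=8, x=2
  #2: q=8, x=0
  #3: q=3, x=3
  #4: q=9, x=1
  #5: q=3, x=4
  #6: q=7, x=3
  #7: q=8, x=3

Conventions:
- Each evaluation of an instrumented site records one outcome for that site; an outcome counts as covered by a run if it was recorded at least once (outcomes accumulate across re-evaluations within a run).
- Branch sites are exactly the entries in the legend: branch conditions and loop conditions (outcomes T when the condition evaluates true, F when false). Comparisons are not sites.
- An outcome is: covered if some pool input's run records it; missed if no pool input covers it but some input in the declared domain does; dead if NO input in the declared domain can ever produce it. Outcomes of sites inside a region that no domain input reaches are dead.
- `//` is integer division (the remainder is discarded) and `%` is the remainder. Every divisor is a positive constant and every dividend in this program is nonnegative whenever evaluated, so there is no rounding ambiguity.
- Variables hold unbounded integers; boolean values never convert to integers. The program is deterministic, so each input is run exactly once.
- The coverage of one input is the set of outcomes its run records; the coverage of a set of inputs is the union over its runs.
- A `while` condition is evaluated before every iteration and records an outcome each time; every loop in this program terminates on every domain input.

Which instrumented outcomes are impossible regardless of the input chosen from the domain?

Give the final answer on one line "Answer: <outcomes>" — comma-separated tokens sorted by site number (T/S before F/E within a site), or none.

checking every outcome against all 60 domain inputs:
  B1=T: unreachable across the whole domain -> dead
  B5=T: unreachable across the whole domain -> dead
  reachable outcomes have witnesses, e.g. B1=F (e.g. q=2, x=0), B2=T (e.g. q=5, x=0), B2=F (e.g. q=2, x=0), B3=T (e.g. q=2, x=4)

Answer: B1=T, B5=T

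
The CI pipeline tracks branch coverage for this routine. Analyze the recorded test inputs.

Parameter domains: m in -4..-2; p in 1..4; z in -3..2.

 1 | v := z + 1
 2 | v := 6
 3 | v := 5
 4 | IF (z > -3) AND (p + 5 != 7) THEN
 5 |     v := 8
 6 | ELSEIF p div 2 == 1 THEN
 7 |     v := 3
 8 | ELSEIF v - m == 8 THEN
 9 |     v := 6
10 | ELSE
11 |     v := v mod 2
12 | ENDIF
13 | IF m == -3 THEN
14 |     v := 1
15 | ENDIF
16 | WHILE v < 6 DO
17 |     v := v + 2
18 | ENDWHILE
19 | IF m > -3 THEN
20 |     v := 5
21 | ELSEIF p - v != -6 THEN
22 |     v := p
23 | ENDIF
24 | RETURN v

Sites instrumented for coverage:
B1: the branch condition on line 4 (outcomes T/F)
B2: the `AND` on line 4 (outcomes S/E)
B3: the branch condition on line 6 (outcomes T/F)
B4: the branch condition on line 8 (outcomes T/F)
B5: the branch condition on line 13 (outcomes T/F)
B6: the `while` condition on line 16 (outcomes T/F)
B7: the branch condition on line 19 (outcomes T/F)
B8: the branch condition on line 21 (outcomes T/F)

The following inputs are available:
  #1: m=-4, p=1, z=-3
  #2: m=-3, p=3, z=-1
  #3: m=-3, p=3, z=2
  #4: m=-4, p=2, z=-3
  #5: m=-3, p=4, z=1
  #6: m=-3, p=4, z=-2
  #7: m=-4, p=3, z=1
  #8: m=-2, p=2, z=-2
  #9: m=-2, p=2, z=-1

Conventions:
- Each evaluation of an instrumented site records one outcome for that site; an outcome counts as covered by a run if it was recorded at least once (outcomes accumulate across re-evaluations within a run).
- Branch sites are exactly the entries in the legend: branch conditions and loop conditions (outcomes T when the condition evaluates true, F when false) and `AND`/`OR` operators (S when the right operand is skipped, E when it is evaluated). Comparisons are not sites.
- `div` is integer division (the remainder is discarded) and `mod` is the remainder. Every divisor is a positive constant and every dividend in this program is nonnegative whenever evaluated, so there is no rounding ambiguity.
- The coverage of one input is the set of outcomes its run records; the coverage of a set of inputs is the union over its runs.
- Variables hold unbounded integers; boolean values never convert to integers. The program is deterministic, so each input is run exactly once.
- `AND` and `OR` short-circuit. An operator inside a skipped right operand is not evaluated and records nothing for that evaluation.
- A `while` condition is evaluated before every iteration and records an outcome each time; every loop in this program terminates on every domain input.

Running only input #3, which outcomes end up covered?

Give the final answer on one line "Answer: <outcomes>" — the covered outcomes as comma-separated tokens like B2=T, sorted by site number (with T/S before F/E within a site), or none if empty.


Tracing the run of input #3 (m=-3, p=3, z=2):
  B2->E, B1->T, B5->T, B6->T, B6->T, B6->T, B6->F, B7->F, B8->T
deduplicating events, the covered set is: B1=T, B2=E, B5=T, B6=T, B6=F, B7=F, B8=T
Answer: B1=T, B2=E, B5=T, B6=T, B6=F, B7=F, B8=T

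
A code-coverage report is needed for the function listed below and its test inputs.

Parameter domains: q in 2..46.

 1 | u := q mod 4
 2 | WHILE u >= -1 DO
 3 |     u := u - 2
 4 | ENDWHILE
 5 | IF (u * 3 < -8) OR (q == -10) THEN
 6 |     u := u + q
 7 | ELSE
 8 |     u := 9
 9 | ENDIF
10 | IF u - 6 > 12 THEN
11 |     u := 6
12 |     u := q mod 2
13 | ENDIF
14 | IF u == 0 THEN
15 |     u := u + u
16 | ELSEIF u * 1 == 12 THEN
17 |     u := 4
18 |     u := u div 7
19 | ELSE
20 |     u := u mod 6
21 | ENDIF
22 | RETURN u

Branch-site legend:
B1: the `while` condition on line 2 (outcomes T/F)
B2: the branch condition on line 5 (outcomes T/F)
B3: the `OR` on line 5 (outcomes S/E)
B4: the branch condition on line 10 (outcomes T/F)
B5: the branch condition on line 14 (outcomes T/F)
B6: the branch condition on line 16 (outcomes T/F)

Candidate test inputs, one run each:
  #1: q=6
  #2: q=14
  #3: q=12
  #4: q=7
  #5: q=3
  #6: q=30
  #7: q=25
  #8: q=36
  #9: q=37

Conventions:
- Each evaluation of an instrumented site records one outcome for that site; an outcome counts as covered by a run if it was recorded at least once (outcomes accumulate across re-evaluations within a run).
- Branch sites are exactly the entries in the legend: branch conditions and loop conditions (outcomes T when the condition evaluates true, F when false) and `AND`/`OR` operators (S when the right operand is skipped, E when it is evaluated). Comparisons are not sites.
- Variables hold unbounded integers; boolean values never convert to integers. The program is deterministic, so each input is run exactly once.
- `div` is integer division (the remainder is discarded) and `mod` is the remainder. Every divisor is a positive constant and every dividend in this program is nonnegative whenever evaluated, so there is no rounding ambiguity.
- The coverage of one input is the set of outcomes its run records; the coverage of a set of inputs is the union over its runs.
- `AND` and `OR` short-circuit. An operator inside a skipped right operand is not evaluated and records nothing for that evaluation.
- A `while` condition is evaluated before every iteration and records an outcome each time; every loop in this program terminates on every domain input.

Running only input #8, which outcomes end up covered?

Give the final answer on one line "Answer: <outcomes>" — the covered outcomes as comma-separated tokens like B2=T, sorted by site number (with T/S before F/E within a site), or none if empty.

Simulating input #8 (q=36) step by step:
  B1->T, B1->F, B3->E, B2->F, B4->F, B5->F, B6->F
as a set, this run covers: B1=T, B1=F, B2=F, B3=E, B4=F, B5=F, B6=F

Answer: B1=T, B1=F, B2=F, B3=E, B4=F, B5=F, B6=F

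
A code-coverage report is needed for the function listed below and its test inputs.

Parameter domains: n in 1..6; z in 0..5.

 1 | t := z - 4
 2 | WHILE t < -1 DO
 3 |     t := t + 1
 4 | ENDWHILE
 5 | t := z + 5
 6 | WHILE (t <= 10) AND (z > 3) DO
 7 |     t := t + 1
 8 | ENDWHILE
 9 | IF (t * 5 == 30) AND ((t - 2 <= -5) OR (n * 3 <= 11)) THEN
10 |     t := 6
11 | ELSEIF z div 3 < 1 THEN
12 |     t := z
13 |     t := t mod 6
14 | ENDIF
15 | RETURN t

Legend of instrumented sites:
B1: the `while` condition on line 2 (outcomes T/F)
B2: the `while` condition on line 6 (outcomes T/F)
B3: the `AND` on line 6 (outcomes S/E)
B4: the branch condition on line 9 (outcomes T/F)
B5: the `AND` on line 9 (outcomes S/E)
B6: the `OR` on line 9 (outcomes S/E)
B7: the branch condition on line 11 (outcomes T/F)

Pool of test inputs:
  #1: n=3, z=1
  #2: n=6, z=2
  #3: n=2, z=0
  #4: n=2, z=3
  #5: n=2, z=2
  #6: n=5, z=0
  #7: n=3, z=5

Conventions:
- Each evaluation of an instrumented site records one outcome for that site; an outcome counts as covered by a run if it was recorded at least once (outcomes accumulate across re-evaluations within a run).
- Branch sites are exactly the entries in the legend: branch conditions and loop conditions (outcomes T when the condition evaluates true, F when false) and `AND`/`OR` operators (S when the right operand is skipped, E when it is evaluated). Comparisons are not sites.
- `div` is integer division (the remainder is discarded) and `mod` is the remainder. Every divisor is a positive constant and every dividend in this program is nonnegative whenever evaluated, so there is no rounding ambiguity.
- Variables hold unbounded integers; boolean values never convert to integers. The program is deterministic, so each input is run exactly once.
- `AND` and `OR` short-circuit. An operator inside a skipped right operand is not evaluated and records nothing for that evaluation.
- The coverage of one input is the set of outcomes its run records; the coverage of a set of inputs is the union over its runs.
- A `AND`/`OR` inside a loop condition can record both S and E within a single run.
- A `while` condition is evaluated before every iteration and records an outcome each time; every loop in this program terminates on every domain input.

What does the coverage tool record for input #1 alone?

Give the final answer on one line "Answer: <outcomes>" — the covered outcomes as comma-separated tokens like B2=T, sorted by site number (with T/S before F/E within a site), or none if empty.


Running input #1 (n=3, z=1), event by event:
  B1->T, B1->T, B1->F, B3->E, B2->F, B5->E, B6->E, B4->T
deduplicating events, the covered set is: B1=T, B1=F, B2=F, B3=E, B4=T, B5=E, B6=E
Answer: B1=T, B1=F, B2=F, B3=E, B4=T, B5=E, B6=E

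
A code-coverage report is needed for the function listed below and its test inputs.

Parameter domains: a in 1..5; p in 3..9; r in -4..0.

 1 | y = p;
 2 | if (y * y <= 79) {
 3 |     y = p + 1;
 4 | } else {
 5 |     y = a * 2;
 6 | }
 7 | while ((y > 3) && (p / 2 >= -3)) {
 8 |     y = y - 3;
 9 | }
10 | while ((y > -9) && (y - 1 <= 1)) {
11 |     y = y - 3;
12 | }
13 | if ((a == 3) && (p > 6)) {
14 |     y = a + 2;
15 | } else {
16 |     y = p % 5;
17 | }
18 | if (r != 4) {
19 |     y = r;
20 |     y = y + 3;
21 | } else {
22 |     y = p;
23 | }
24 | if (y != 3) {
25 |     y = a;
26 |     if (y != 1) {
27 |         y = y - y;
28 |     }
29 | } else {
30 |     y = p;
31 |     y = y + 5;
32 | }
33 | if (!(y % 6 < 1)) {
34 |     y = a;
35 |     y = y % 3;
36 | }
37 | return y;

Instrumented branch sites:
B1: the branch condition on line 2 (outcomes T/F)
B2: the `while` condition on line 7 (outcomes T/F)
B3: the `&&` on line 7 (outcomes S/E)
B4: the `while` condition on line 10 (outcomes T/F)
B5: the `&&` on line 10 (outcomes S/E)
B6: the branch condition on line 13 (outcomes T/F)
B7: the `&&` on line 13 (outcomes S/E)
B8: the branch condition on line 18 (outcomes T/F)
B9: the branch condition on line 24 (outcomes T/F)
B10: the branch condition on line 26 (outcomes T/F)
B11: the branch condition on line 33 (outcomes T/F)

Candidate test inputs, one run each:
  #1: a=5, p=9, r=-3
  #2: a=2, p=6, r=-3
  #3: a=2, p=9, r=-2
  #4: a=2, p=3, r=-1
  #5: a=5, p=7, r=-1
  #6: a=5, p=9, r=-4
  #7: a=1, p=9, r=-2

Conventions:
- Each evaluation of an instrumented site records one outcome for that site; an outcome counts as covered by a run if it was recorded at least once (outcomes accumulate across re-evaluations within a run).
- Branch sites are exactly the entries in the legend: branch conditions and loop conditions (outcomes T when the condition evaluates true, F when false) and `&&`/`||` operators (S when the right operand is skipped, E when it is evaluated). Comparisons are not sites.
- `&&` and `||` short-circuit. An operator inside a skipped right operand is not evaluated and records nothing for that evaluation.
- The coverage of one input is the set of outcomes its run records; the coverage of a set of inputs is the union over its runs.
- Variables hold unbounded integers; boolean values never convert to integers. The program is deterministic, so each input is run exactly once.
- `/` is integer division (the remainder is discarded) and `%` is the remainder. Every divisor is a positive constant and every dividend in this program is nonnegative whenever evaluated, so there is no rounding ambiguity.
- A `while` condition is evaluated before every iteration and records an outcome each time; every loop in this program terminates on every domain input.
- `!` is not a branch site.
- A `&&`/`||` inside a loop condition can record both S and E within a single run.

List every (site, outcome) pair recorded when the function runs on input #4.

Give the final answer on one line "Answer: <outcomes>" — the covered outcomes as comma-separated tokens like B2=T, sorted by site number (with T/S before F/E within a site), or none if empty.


Running input #4 (a=2, p=3, r=-1), event by event:
  B1->T, B3->E, B2->T, B3->S, B2->F, B5->E, B4->T, B5->E, B4->T, B5->E
  B4->T, B5->E, B4->T, B5->S, B4->F, B7->S, B6->F, B8->T, B9->T, B10->T
  B11->F
collecting distinct outcomes: B1=T, B2=T, B2=F, B3=S, B3=E, B4=T, B4=F, B5=S, B5=E, B6=F, B7=S, B8=T, B9=T, B10=T, B11=F
Answer: B1=T, B2=T, B2=F, B3=S, B3=E, B4=T, B4=F, B5=S, B5=E, B6=F, B7=S, B8=T, B9=T, B10=T, B11=F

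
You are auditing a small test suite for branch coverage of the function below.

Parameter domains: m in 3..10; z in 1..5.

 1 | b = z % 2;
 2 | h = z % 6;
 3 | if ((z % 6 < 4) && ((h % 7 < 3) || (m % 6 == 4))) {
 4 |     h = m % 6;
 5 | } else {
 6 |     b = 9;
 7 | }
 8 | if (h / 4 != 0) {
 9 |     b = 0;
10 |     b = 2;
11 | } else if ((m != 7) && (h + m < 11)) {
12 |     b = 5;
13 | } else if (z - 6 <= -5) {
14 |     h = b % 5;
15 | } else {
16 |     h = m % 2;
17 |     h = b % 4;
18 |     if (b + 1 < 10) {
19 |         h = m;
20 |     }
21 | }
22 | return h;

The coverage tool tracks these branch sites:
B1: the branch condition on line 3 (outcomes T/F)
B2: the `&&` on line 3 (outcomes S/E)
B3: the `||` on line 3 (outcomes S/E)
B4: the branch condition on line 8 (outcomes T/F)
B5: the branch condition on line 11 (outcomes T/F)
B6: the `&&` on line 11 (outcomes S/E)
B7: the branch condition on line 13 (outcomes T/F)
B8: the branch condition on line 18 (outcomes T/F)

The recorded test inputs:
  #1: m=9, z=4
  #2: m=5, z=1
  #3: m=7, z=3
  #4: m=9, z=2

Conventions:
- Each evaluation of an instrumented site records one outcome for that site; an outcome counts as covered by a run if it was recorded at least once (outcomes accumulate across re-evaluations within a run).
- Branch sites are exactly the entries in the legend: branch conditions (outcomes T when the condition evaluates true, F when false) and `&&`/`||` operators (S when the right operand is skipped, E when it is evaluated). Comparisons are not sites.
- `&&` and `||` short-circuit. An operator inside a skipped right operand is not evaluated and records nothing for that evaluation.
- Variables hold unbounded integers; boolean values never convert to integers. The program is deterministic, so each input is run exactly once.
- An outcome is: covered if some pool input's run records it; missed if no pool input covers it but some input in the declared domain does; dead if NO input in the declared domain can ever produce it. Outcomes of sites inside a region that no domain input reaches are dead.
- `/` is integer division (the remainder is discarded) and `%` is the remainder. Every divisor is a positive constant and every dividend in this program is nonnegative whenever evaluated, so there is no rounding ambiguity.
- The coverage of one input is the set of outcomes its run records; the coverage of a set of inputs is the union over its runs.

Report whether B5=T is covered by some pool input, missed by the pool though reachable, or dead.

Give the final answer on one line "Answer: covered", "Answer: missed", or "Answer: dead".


no pool input records B5=T
but domain input (m=3, z=1) does record it -> reachable, so missed
Answer: missed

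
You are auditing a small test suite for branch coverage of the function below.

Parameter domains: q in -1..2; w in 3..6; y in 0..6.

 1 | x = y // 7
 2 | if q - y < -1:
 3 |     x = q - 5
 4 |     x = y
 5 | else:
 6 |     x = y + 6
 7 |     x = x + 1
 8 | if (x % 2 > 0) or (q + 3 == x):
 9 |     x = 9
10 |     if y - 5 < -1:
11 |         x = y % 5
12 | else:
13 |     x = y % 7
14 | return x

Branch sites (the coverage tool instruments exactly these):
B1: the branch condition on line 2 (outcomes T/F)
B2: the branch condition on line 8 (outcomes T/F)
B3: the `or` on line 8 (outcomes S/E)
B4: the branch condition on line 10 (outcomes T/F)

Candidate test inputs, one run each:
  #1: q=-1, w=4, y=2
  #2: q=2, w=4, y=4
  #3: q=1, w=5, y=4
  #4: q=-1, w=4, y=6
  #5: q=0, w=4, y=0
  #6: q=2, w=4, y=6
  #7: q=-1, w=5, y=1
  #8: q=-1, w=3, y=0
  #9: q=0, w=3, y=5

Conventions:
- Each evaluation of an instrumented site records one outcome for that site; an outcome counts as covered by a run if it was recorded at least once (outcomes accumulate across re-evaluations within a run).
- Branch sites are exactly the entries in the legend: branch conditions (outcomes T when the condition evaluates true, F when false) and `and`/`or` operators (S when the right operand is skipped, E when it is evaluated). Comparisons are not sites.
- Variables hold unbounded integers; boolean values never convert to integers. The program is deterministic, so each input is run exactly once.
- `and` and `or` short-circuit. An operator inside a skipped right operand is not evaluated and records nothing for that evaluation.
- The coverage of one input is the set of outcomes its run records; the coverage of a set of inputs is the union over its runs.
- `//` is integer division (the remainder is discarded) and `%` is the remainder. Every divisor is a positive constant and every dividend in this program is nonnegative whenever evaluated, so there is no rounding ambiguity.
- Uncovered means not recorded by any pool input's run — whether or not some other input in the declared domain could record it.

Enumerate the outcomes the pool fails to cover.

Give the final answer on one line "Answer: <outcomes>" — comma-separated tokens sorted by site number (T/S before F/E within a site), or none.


run #1 (q=-1, w=4, y=2) runs B1->T, B3->E, B2->T, B4->T; records B1=T, B2=T, B3=E, B4=T
run #2 (q=2, w=4, y=4) runs B1->T, B3->E, B2->F; records B1=T, B2=F, B3=E
run #3 (q=1, w=5, y=4) runs B1->T, B3->E, B2->T, B4->F; records B1=T, B2=T, B3=E, B4=F
run #4 (q=-1, w=4, y=6) runs B1->T, B3->E, B2->F; records B1=T, B2=F, B3=E
run #5 (q=0, w=4, y=0) runs B1->F, B3->S, B2->T, B4->T; records B1=F, B2=T, B3=S, B4=T
run #6 (q=2, w=4, y=6) runs B1->T, B3->E, B2->F; records B1=T, B2=F, B3=E
run #7 (q=-1, w=5, y=1) runs B1->T, B3->S, B2->T, B4->T; records B1=T, B2=T, B3=S, B4=T
run #8 (q=-1, w=3, y=0) runs B1->F, B3->S, B2->T, B4->T; records B1=F, B2=T, B3=S, B4=T
run #9 (q=0, w=3, y=5) runs B1->T, B3->S, B2->T, B4->F; records B1=T, B2=T, B3=S, B4=F
union over the pool: B1=T, B1=F, B2=T, B2=F, B3=S, B3=E, B4=T, B4=F
uncovered (0 of 8): none
Answer: none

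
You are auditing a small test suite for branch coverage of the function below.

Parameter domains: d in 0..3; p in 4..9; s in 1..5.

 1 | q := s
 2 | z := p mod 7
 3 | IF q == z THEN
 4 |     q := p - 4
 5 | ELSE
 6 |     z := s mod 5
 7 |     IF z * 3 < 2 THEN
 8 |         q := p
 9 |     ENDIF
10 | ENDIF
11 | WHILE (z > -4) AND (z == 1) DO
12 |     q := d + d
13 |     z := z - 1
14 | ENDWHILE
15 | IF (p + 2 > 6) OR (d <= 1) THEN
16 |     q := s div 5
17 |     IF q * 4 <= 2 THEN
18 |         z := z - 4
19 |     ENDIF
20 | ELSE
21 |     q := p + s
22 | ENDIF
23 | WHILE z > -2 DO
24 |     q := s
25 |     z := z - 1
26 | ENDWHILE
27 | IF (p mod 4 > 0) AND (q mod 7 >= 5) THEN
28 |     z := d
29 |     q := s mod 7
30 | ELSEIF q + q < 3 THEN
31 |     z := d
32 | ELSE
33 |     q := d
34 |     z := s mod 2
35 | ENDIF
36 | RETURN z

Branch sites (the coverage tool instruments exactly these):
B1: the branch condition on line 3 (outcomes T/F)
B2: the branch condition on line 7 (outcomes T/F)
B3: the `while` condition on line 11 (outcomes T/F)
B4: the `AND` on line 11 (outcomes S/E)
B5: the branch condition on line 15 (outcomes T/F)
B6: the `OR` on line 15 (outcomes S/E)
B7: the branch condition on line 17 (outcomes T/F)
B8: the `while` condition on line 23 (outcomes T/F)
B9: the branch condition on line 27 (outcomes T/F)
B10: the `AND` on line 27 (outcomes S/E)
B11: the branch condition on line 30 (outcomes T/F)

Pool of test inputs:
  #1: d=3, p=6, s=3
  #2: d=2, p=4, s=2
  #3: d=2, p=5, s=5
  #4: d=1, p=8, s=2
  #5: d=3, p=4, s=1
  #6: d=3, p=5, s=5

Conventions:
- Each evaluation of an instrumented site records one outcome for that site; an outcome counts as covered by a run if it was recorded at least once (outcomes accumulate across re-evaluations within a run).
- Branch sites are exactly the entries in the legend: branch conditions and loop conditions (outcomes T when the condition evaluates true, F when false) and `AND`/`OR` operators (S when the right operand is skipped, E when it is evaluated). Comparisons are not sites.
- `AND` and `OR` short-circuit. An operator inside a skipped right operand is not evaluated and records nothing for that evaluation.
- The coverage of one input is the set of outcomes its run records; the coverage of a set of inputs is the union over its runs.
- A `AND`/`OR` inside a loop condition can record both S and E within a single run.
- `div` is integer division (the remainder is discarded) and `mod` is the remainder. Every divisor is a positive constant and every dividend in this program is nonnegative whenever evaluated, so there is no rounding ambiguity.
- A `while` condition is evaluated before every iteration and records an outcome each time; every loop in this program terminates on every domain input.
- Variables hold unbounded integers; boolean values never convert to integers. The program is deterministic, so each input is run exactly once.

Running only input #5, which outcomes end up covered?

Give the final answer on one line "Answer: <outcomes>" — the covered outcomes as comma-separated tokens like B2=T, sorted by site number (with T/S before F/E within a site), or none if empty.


Running input #5 (d=3, p=4, s=1), event by event:
  B1->F, B2->F, B4->E, B3->T, B4->E, B3->F, B6->E, B5->F, B8->T, B8->T
  B8->F, B10->S, B9->F, B11->T
as a set, this run covers: B1=F, B2=F, B3=T, B3=F, B4=E, B5=F, B6=E, B8=T, B8=F, B9=F, B10=S, B11=T
Answer: B1=F, B2=F, B3=T, B3=F, B4=E, B5=F, B6=E, B8=T, B8=F, B9=F, B10=S, B11=T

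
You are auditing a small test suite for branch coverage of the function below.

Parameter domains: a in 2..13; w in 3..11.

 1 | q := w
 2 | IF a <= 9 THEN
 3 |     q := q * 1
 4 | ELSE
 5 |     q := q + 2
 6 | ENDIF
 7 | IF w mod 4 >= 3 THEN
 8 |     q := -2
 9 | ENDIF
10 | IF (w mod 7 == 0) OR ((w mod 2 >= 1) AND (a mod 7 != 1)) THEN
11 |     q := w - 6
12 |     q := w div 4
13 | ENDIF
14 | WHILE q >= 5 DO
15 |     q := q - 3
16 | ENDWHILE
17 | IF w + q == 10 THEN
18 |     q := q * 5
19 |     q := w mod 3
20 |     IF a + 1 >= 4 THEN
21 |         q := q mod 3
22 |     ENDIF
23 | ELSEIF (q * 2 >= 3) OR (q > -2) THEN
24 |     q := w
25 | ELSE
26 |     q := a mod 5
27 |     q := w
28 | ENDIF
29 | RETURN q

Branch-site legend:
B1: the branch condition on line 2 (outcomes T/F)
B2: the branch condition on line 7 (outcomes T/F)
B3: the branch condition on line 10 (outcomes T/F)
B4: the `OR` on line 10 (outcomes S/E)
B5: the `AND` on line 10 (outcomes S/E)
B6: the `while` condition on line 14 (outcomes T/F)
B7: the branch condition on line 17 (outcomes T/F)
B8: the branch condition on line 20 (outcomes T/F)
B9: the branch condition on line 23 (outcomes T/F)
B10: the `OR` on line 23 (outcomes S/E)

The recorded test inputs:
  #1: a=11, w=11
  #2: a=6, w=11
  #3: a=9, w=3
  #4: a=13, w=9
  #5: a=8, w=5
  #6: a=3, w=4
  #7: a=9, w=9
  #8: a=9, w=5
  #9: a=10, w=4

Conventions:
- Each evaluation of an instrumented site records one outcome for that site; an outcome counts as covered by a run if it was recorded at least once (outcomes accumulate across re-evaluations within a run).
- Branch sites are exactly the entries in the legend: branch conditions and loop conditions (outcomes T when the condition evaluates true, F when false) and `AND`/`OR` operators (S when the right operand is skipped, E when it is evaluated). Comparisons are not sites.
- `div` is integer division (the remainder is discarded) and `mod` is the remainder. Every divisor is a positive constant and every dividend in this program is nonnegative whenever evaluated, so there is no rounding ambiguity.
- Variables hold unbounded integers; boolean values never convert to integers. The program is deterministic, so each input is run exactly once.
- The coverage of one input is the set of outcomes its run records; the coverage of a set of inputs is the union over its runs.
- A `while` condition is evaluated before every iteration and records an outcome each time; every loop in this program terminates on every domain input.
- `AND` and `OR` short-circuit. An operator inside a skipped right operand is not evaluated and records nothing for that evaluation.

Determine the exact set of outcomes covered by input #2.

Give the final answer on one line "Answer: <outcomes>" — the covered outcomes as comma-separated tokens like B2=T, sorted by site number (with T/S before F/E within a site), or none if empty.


Simulating input #2 (a=6, w=11) step by step:
  B1->T, B2->T, B4->E, B5->E, B3->T, B6->F, B7->F, B10->S, B9->T
as a set, this run covers: B1=T, B2=T, B3=T, B4=E, B5=E, B6=F, B7=F, B9=T, B10=S
Answer: B1=T, B2=T, B3=T, B4=E, B5=E, B6=F, B7=F, B9=T, B10=S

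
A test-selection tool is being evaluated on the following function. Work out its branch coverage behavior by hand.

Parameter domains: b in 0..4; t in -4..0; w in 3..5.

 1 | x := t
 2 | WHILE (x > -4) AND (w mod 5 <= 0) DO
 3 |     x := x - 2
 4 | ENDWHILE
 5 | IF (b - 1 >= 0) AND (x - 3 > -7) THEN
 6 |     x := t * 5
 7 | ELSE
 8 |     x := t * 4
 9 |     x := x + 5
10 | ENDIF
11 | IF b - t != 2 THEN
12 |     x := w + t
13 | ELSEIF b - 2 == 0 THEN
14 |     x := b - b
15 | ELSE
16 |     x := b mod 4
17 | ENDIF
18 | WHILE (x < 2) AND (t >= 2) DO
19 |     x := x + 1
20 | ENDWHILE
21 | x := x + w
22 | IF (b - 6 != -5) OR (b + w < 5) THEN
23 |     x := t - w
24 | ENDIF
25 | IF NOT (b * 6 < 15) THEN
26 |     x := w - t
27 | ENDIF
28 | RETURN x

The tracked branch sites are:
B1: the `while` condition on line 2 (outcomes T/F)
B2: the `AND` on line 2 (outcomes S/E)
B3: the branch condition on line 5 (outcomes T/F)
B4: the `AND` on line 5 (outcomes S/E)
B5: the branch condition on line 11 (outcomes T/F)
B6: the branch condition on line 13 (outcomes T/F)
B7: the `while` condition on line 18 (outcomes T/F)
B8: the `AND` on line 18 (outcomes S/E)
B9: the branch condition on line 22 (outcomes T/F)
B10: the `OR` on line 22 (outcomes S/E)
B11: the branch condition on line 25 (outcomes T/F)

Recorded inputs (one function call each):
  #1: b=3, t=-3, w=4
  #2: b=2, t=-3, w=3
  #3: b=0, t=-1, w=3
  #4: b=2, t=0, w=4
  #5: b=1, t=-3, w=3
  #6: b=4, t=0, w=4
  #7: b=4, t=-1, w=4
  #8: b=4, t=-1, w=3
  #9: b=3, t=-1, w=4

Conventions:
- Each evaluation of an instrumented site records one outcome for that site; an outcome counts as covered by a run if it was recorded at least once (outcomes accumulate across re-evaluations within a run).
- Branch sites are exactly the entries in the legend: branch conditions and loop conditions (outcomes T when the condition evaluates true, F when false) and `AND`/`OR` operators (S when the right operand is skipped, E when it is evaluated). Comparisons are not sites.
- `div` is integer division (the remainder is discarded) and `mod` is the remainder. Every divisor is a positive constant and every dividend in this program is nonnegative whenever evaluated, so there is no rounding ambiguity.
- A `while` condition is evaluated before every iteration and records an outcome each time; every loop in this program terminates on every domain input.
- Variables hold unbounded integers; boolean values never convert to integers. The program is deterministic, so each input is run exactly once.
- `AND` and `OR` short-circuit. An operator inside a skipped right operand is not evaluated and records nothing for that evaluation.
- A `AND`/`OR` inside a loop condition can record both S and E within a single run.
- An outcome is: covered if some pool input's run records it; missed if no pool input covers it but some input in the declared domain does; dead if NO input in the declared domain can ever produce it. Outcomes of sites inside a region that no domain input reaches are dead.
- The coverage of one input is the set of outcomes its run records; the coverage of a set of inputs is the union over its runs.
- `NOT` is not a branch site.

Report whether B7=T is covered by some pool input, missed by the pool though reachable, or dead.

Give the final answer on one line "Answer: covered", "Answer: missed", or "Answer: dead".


no pool input records B7=T
checking all 75 inputs in the declared domain: B7=T is never recorded -> dead
Answer: dead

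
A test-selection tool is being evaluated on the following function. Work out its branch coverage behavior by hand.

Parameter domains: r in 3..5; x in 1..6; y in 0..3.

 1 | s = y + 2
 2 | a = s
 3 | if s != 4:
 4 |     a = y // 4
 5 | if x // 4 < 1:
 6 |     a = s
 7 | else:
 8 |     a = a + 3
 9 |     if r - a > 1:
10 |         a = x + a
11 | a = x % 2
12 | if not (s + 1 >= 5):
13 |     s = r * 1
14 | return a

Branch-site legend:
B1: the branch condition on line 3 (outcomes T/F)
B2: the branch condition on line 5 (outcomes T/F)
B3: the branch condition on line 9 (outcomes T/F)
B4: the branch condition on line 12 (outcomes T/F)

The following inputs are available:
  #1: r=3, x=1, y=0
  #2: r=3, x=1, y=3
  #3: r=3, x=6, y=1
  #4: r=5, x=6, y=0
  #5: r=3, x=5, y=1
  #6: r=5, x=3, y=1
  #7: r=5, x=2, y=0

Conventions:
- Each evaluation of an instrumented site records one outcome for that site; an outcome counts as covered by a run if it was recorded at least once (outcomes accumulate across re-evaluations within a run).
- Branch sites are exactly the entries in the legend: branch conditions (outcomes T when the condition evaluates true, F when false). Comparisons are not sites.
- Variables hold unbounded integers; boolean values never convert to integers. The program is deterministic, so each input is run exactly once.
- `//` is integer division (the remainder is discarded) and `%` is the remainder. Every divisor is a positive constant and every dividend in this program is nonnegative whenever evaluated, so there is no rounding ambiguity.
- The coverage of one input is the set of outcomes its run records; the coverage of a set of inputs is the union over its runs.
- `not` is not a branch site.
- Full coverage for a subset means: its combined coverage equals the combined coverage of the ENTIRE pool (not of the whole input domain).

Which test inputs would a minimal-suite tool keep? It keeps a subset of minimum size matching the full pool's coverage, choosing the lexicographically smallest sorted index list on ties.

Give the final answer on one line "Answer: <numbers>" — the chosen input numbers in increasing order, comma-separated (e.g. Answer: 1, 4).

test 1 (r=3, x=1, y=0) hits B1=T, B2=T, B4=T
test 2 (r=3, x=1, y=3) hits B1=T, B2=T, B4=F
test 3 (r=3, x=6, y=1) hits B1=T, B2=F, B3=F, B4=T
test 4 (r=5, x=6, y=0) hits B1=T, B2=F, B3=T, B4=T
test 5 (r=3, x=5, y=1) hits B1=T, B2=F, B3=F, B4=T
test 6 (r=5, x=3, y=1) hits B1=T, B2=T, B4=T
test 7 (r=5, x=2, y=0) hits B1=T, B2=T, B4=T
union over all inputs: B1=T, B2=T, B2=F, B3=T, B3=F, B4=T, B4=F (7 outcomes)
size 1 is not enough: best union over all size-1 subsets is 4/7
size 2 is not enough: best union over all size-2 subsets is 6/7
the canonical winner is {2, 3, 4}: size 3, full 7-outcome coverage, earliest index list among size-3 covers

Answer: 2, 3, 4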